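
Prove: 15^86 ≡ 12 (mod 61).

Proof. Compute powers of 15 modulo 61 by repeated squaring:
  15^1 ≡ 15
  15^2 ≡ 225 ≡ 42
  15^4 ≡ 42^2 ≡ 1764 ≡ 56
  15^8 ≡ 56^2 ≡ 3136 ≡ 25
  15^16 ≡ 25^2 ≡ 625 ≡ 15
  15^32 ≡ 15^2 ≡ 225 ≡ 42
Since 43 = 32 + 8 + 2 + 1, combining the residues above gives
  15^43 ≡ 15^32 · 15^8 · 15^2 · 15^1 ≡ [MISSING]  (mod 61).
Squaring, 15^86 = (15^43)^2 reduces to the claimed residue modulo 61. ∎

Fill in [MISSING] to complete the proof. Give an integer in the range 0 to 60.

16

Multiply the listed residues: 42 · 25 · 42 · 15 = 1050 → 44100 → 661500.
Reducing modulo 61: 661500 = 10844·61 + 16, so 15^43 ≡ 16.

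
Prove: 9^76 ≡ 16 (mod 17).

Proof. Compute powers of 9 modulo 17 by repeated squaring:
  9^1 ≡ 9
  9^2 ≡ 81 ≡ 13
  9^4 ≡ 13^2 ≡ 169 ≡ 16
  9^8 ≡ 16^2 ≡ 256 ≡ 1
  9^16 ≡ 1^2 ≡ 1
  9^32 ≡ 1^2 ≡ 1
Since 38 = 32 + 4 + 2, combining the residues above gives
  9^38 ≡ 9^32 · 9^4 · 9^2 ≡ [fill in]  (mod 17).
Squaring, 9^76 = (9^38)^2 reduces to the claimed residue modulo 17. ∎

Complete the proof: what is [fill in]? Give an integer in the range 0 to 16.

9^32 · 9^4 · 9^2 ≡ 1 · 16 · 13 = 208.
208 mod 17 = 4, so 9^38 ≡ 4 (mod 17).

4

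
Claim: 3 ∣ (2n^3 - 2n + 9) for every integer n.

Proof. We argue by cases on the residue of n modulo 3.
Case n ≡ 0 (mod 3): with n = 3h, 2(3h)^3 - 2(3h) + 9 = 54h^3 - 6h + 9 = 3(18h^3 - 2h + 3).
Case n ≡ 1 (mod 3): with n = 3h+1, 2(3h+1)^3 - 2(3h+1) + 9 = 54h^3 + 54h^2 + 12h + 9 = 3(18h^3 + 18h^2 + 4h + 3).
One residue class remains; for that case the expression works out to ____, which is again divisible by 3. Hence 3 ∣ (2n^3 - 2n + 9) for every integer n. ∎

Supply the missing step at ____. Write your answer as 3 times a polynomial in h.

Only n ≡ 2 (mod 3) is unaccounted for. Put n = 3h+2:
2(3h+2)^3 - 2(3h+2) + 9 expands to 54h^3 + 108h^2 + 66h + 21,
and factoring out 3 leaves 3(18h^3 + 36h^2 + 22h + 7).

3(18h^3 + 36h^2 + 22h + 7)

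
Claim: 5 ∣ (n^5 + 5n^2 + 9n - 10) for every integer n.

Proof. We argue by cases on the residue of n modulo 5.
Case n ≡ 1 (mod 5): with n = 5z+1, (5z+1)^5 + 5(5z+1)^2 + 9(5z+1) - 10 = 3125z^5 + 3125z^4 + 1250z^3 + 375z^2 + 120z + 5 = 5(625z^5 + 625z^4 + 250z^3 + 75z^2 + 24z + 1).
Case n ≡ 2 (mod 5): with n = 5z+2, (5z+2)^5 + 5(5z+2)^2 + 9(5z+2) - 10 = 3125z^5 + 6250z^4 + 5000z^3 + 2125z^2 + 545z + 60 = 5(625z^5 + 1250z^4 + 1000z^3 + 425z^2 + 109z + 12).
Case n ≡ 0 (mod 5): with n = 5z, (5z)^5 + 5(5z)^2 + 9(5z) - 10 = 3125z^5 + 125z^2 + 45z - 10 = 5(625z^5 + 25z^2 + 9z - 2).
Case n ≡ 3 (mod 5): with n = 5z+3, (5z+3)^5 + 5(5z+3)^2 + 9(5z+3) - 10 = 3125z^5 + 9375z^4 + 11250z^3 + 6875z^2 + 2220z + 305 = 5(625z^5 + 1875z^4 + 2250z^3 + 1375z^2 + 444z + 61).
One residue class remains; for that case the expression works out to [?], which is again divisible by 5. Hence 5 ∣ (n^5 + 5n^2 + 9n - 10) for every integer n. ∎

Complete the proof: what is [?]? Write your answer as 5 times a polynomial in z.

5(625z^5 + 2500z^4 + 4000z^3 + 3225z^2 + 1329z + 226)

Only n ≡ 4 (mod 5) is unaccounted for. Put n = 5z+4:
(5z+4)^5 + 5(5z+4)^2 + 9(5z+4) - 10 expands to 3125z^5 + 12500z^4 + 20000z^3 + 16125z^2 + 6645z + 1130,
and factoring out 5 leaves 5(625z^5 + 2500z^4 + 4000z^3 + 3225z^2 + 1329z + 226).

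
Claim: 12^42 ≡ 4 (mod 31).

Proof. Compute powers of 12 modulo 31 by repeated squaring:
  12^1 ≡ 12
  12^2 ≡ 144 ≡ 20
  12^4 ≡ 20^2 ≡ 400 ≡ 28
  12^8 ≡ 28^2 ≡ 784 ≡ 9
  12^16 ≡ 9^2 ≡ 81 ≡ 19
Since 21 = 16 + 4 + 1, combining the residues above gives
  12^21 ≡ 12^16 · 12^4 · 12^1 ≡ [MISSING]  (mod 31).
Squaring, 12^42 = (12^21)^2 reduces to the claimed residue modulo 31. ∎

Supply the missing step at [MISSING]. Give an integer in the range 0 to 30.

29

Multiply the listed residues: 19 · 28 · 12 = 532 → 6384.
Reducing modulo 31: 6384 = 205·31 + 29, so 12^21 ≡ 29.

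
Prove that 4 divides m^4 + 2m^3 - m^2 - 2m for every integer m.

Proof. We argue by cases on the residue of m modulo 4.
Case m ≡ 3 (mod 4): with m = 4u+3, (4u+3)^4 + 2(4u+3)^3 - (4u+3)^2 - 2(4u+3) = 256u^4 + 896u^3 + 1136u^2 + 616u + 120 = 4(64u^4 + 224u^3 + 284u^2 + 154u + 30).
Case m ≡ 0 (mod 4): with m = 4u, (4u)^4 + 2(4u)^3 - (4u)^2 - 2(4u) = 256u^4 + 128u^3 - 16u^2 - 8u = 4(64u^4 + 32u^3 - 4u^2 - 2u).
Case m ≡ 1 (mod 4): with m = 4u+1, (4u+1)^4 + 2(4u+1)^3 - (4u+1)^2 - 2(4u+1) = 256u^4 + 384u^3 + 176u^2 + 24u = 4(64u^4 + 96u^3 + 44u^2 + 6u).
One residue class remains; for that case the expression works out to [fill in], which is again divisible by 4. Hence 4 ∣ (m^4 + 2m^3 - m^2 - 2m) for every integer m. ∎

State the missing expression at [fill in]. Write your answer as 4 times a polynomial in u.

Only m ≡ 2 (mod 4) is unaccounted for. Put m = 4u+2:
(4u+2)^4 + 2(4u+2)^3 - (4u+2)^2 - 2(4u+2) expands to 256u^4 + 640u^3 + 560u^2 + 200u + 24,
and factoring out 4 leaves 4(64u^4 + 160u^3 + 140u^2 + 50u + 6).

4(64u^4 + 160u^3 + 140u^2 + 50u + 6)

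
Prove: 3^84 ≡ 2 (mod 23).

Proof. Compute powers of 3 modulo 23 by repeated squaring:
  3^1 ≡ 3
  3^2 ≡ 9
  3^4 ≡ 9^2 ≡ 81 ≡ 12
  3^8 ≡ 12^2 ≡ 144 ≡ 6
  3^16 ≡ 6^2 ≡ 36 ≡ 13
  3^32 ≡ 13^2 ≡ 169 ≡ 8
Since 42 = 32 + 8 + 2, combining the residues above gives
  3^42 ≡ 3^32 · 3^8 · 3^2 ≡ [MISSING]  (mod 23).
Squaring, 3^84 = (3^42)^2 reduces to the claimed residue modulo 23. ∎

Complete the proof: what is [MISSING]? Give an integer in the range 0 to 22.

3^32 · 3^8 · 3^2 ≡ 8 · 6 · 9 = 432.
432 mod 23 = 18, so 3^42 ≡ 18 (mod 23).

18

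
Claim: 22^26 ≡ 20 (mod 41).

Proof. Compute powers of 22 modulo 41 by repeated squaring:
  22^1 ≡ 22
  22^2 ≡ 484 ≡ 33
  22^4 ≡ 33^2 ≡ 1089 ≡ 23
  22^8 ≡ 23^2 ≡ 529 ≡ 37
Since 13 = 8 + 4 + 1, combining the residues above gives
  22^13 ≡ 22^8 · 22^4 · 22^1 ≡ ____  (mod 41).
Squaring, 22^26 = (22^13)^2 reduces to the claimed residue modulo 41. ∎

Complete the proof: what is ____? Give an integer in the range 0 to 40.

Multiply the listed residues: 37 · 23 · 22 = 851 → 18722.
Reducing modulo 41: 18722 = 456·41 + 26, so 22^13 ≡ 26.

26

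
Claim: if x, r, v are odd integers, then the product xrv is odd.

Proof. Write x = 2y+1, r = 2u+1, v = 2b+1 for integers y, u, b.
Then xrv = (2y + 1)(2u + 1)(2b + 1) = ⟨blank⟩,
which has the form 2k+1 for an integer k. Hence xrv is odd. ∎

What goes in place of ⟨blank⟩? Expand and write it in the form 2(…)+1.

(2y + 1)(2u + 1)(2b + 1) = 8buy + 4bu + 4by + 2b + 4uy + 2u + 2y + 1
= 2(4buy + 2bu + 2by + b + 2uy + u + y) + 1.
Since 4buy + 2bu + 2by + b + 2uy + u + y is an integer, the product is of the form 2k+1 for an integer k.

2(4buy + 2bu + 2by + b + 2uy + u + y) + 1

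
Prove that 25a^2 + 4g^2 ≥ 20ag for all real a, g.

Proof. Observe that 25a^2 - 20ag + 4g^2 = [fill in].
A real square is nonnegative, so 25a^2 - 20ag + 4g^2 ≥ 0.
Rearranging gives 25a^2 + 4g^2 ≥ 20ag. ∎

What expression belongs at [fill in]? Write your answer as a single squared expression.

(5a - 2g)^2

25a^2 - 20ag + 4g^2 is a perfect-square trinomial: the outer terms are (5a)^2 and (2g)^2, and the cross term is -2·5a·2g.
So 25a^2 - 20ag + 4g^2 = (5a - 2g)^2 ≥ 0.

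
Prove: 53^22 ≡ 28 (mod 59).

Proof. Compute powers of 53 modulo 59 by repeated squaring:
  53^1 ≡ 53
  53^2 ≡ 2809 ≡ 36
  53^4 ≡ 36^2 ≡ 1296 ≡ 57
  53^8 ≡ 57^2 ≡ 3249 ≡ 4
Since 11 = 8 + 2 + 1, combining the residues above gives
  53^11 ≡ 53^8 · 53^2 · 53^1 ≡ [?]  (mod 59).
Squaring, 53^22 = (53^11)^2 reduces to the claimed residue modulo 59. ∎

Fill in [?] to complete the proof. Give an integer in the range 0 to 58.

21

53^8 · 53^2 · 53^1 ≡ 4 · 36 · 53 = 7632.
7632 mod 59 = 21, so 53^11 ≡ 21 (mod 59).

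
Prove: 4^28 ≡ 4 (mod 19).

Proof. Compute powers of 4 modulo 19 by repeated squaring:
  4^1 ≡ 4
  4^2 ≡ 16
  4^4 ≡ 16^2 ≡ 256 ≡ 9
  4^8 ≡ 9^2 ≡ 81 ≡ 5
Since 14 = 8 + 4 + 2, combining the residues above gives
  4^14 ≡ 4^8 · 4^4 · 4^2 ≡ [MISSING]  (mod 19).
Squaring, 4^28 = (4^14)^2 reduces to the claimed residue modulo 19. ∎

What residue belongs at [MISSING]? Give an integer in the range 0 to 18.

17

4^8 · 4^4 · 4^2 ≡ 5 · 9 · 16 = 720.
720 mod 19 = 17, so 4^14 ≡ 17 (mod 19).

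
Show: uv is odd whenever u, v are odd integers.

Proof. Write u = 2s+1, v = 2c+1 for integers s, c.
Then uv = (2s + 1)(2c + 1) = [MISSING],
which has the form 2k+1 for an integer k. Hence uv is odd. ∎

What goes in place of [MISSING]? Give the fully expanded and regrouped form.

Expanding: (2s + 1)(2c + 1) = 4cs + 2c + 2s + 1.
Every term except the constant is even, so this is 2(2cs + c + s) + 1,
and 2cs + c + s ∈ ℤ gives the required form.

2(2cs + c + s) + 1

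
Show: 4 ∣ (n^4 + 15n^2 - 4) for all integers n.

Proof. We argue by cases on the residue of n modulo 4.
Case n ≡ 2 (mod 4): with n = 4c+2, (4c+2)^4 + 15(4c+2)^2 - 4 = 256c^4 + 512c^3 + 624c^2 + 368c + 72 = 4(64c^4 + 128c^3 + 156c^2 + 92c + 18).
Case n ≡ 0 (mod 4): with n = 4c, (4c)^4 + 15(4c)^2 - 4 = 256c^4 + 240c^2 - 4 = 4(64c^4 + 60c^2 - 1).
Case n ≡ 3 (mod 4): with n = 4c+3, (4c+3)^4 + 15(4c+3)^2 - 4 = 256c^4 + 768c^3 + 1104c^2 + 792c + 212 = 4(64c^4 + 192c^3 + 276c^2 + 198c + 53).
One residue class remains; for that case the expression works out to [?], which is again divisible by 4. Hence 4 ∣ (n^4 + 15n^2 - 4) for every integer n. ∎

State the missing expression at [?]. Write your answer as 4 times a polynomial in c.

The residues treated are {2, 0, 3}, so the missing case is n ≡ 1 (mod 4); write n = 4c+1.
Then (4c+1)^4 + 15(4c+1)^2 - 4 = 256c^4 + 256c^3 + 336c^2 + 136c + 12 = 4(64c^4 + 64c^3 + 84c^2 + 34c + 3).

4(64c^4 + 64c^3 + 84c^2 + 34c + 3)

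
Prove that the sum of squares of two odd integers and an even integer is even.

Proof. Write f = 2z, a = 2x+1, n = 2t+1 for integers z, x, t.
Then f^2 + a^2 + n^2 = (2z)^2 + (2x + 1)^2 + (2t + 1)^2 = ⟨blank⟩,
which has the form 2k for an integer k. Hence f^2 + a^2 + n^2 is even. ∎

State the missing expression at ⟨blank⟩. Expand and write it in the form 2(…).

2(2t^2 + 2t + 2x^2 + 2x + 2z^2 + 1)

Expanding: (2z)^2 + (2x + 1)^2 + (2t + 1)^2 = 4t^2 + 4t + 4x^2 + 4x + 4z^2 + 2.
Every term is even; pulling out the factor of 2 gives 2(2t^2 + 2t + 2x^2 + 2x + 2z^2 + 1).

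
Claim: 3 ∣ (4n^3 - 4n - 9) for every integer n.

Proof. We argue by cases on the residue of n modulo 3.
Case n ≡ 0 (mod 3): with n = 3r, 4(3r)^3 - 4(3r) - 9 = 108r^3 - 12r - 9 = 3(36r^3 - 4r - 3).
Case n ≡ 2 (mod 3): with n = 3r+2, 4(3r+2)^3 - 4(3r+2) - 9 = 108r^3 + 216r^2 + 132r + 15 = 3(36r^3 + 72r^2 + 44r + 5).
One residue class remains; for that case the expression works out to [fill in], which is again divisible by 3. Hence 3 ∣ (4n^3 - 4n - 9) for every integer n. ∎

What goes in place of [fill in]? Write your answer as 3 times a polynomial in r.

Only n ≡ 1 (mod 3) is unaccounted for. Put n = 3r+1:
4(3r+1)^3 - 4(3r+1) - 9 expands to 108r^3 + 108r^2 + 24r - 9,
and factoring out 3 leaves 3(36r^3 + 36r^2 + 8r - 3).

3(36r^3 + 36r^2 + 8r - 3)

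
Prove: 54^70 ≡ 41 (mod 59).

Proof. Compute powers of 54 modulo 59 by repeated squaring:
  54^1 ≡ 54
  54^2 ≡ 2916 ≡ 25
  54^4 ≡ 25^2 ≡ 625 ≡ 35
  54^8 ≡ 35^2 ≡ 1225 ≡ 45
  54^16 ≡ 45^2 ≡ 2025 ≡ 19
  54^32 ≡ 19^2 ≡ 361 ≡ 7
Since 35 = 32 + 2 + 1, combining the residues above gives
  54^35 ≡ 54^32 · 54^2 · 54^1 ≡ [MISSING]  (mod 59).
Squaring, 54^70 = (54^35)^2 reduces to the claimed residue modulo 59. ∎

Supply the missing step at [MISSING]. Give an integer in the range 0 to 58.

54^32 · 54^2 · 54^1 ≡ 7 · 25 · 54 = 9450.
9450 mod 59 = 10, so 54^35 ≡ 10 (mod 59).

10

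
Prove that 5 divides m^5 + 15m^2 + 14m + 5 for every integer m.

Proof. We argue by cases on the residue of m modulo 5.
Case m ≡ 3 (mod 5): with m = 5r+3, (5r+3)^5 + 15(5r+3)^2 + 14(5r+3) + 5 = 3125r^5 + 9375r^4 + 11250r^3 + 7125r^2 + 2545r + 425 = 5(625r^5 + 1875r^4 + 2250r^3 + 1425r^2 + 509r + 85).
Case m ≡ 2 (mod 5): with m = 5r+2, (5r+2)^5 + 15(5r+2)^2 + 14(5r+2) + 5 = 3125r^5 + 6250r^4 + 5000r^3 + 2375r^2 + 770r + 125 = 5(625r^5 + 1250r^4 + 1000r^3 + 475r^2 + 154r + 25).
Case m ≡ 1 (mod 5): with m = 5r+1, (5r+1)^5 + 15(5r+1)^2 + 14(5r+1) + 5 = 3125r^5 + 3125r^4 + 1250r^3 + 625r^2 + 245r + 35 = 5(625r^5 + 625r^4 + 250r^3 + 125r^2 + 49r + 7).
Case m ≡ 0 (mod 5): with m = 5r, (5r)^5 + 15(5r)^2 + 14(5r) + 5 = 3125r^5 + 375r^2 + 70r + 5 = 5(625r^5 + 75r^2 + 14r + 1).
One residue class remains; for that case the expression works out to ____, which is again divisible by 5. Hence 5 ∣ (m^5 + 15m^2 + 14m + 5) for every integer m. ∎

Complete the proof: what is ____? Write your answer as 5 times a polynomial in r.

5(625r^5 + 2500r^4 + 4000r^3 + 3275r^2 + 1414r + 265)

The residues treated are {3, 2, 1, 0}, so the missing case is m ≡ 4 (mod 5); write m = 5r+4.
Then (5r+4)^5 + 15(5r+4)^2 + 14(5r+4) + 5 = 3125r^5 + 12500r^4 + 20000r^3 + 16375r^2 + 7070r + 1325 = 5(625r^5 + 2500r^4 + 4000r^3 + 3275r^2 + 1414r + 265).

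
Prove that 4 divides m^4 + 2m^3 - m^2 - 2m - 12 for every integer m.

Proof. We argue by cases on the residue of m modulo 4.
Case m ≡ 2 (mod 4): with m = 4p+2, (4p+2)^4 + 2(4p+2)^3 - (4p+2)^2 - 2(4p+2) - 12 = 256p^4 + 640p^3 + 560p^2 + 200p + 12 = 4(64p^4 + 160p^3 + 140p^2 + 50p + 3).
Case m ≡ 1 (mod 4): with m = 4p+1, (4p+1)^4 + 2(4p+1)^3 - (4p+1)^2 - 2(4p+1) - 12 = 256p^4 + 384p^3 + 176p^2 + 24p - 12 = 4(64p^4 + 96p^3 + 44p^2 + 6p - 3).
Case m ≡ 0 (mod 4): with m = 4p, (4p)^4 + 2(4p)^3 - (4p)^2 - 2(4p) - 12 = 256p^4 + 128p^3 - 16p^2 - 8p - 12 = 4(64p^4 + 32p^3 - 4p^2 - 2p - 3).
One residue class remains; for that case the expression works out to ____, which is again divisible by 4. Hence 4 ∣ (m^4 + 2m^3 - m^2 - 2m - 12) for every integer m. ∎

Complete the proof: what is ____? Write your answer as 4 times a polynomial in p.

4(64p^4 + 224p^3 + 284p^2 + 154p + 27)

The residues treated are {2, 1, 0}, so the missing case is m ≡ 3 (mod 4); write m = 4p+3.
Then (4p+3)^4 + 2(4p+3)^3 - (4p+3)^2 - 2(4p+3) - 12 = 256p^4 + 896p^3 + 1136p^2 + 616p + 108 = 4(64p^4 + 224p^3 + 284p^2 + 154p + 27).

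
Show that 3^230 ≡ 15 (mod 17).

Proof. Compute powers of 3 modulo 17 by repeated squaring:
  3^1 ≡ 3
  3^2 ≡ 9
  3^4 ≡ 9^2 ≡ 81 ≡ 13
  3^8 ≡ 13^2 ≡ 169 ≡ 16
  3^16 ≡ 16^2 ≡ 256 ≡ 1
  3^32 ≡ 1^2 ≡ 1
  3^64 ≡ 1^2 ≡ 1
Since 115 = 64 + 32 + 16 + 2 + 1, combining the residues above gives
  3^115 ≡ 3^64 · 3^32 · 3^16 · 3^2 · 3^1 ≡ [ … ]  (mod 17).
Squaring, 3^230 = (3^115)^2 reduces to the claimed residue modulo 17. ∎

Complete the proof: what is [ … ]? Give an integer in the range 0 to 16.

3^64 · 3^32 · 3^16 · 3^2 · 3^1 ≡ 1 · 1 · 1 · 9 · 3 = 27.
27 mod 17 = 10, so 3^115 ≡ 10 (mod 17).

10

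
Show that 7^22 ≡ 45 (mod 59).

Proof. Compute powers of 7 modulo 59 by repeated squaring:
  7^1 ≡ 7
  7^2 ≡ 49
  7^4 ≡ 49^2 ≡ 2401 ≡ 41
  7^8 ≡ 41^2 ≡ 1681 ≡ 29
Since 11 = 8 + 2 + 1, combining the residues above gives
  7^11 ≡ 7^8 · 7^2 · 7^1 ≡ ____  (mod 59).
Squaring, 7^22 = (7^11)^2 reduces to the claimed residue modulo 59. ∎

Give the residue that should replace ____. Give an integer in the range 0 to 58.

35

Multiply the listed residues: 29 · 49 · 7 = 1421 → 9947.
Reducing modulo 59: 9947 = 168·59 + 35, so 7^11 ≡ 35.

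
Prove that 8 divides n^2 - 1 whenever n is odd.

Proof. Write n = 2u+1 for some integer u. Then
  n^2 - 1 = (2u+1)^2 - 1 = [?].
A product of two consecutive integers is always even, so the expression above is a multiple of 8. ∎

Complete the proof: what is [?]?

4u(u + 1)

(2u+1)^2 - 1 = 4u^2 + 4u + 1 - 1 = 4u^2 + 4u = 4u(u+1).
Since u and u+1 are consecutive, u(u+1) is even, and 4·(even) is a multiple of 8.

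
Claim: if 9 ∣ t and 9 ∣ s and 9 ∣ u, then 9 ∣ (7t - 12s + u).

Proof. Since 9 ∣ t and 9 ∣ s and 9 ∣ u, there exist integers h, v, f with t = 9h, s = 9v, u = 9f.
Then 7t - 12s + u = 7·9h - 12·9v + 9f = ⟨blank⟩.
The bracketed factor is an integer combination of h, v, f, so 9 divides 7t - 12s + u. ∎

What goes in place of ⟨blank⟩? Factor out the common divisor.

9(f + 7h - 12v)

Pull the common 9 out of every term: 7·9h - 12·9v + 9f = 9(f + 7h - 12v).
f + 7h - 12v is an integer, which exhibits the divisibility.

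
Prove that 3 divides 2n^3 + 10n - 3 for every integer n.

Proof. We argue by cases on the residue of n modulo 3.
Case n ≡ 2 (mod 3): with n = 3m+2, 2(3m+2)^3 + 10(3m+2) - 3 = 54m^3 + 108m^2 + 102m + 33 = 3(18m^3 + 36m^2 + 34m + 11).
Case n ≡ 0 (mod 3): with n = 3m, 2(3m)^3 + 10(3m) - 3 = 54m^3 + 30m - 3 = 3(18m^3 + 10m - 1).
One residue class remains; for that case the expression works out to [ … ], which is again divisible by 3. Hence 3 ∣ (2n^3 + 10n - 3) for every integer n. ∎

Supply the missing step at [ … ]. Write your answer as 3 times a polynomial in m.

The residues treated are {2, 0}, so the missing case is n ≡ 1 (mod 3); write n = 3m+1.
Then 2(3m+1)^3 + 10(3m+1) - 3 = 54m^3 + 54m^2 + 48m + 9 = 3(18m^3 + 18m^2 + 16m + 3).

3(18m^3 + 18m^2 + 16m + 3)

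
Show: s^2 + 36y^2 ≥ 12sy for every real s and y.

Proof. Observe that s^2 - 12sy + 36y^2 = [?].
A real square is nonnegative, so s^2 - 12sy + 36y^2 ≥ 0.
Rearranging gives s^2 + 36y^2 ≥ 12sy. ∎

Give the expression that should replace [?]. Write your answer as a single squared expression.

s^2 - 12sy + 36y^2 is a perfect-square trinomial: the outer terms are (s)^2 and (6y)^2, and the cross term is -2·s·6y.
So s^2 - 12sy + 36y^2 = (s - 6y)^2 ≥ 0.

(s - 6y)^2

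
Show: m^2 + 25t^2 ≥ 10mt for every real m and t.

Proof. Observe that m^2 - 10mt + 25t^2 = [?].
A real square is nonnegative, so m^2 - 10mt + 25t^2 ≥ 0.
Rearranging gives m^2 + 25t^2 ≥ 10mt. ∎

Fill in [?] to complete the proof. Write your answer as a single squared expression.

(m - 5t)^2

The leading and trailing coefficients are 1^2 and 5^2, and 10 = 2·1·5, so the trinomial is (m - 5t)^2.
Hence m^2 - 10mt + 25t^2 ≥ 0.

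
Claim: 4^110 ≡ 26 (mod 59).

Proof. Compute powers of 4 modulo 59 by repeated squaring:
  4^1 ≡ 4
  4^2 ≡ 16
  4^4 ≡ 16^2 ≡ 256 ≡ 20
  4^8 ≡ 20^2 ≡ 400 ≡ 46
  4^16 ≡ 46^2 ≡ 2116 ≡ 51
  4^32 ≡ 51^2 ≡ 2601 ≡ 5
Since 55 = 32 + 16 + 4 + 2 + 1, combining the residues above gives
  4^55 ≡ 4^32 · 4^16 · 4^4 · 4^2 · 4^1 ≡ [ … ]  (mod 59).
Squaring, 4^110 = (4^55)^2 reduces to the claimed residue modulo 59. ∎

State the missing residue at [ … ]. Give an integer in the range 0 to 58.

4^32 · 4^16 · 4^4 · 4^2 · 4^1 ≡ 5 · 51 · 20 · 16 · 4 = 326400.
326400 mod 59 = 12, so 4^55 ≡ 12 (mod 59).

12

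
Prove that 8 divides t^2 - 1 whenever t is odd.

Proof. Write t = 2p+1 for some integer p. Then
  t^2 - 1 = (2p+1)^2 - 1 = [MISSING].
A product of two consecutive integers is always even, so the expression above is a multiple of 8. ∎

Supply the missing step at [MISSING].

(2p+1)^2 - 1 = 4p^2 + 4p + 1 - 1 = 4p^2 + 4p = 4p(p+1).
Since p and p+1 are consecutive, p(p+1) is even, and 4·(even) is a multiple of 8.

4p(p + 1)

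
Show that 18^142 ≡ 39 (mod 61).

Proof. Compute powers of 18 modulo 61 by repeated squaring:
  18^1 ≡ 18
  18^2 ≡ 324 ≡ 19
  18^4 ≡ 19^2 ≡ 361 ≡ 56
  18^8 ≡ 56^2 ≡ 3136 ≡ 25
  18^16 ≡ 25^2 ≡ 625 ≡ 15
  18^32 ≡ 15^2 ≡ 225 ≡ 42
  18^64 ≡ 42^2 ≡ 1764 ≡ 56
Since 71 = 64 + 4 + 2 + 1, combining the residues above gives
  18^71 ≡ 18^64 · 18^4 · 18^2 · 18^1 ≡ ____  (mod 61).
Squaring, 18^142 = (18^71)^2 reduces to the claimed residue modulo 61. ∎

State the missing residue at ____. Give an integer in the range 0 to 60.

10

Multiply the listed residues: 56 · 56 · 19 · 18 = 3136 → 59584 → 1072512.
Reducing modulo 61: 1072512 = 17582·61 + 10, so 18^71 ≡ 10.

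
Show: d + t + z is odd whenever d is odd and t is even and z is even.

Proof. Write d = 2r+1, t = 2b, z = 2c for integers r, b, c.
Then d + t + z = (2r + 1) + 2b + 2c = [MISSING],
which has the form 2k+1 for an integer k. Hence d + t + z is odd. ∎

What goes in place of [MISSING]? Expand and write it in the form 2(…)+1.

2(b + c + r) + 1

(2r + 1) + 2b + 2c = 2b + 2c + 2r + 1
= 2(b + c + r) + 1.
Since b + c + r is an integer, the sum is of the form 2k+1 for an integer k.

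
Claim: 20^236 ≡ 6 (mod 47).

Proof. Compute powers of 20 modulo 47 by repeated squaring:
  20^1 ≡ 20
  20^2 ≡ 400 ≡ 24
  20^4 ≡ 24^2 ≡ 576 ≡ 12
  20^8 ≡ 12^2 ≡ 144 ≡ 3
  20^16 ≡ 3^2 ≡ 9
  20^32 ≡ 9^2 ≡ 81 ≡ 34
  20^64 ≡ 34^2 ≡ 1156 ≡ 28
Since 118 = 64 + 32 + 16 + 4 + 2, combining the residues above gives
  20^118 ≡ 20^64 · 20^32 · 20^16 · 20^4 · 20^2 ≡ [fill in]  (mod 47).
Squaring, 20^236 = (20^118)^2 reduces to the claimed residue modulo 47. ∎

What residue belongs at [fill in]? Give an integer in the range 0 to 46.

37

Multiply the listed residues: 28 · 34 · 9 · 12 · 24 = 952 → 8568 → 102816 → 2467584.
Reducing modulo 47: 2467584 = 52501·47 + 37, so 20^118 ≡ 37.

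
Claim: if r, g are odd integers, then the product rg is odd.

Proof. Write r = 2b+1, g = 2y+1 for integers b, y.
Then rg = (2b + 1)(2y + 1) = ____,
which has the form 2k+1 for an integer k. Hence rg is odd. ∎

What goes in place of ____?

2(2by + b + y) + 1

Expanding: (2b + 1)(2y + 1) = 4by + 2b + 2y + 1.
Every term except the constant is even, so this is 2(2by + b + y) + 1,
and 2by + b + y ∈ ℤ gives the required form.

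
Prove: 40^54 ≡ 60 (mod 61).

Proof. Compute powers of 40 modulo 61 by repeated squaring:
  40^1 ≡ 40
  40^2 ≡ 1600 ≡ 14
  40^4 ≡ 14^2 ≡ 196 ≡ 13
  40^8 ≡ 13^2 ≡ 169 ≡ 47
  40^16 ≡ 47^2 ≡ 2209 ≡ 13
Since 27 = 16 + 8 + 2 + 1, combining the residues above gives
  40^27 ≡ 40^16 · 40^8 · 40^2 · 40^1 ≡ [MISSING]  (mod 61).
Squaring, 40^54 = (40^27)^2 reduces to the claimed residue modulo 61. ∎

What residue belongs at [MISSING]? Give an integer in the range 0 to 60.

11

Multiply the listed residues: 13 · 47 · 14 · 40 = 611 → 8554 → 342160.
Reducing modulo 61: 342160 = 5609·61 + 11, so 40^27 ≡ 11.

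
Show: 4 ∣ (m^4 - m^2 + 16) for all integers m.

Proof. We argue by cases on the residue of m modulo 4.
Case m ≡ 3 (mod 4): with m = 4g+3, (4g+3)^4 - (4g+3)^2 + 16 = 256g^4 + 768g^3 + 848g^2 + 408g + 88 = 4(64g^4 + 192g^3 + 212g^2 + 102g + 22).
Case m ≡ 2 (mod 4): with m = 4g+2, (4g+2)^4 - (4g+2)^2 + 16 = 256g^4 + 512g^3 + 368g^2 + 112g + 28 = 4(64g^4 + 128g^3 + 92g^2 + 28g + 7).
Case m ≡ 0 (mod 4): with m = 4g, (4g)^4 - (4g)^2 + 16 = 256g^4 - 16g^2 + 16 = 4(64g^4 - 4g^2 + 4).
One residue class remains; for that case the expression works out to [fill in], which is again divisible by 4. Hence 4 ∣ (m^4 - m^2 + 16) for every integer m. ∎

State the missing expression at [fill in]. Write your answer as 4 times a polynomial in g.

4(64g^4 + 64g^3 + 20g^2 + 2g + 4)

Only m ≡ 1 (mod 4) is unaccounted for. Put m = 4g+1:
(4g+1)^4 - (4g+1)^2 + 16 expands to 256g^4 + 256g^3 + 80g^2 + 8g + 16,
and factoring out 4 leaves 4(64g^4 + 64g^3 + 20g^2 + 2g + 4).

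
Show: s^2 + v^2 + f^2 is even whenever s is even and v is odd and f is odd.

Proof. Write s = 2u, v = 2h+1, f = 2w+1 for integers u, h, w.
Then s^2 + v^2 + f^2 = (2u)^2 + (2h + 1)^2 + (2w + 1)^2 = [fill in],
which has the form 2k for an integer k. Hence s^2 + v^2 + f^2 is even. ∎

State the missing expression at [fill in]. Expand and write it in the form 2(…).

(2u)^2 + (2h + 1)^2 + (2w + 1)^2 = 4h^2 + 4h + 4u^2 + 4w^2 + 4w + 2
= 2(2h^2 + 2h + 2u^2 + 2w^2 + 2w + 1).
Since 2h^2 + 2h + 2u^2 + 2w^2 + 2w + 1 is an integer, the sum of squares is of the form 2k for an integer k.

2(2h^2 + 2h + 2u^2 + 2w^2 + 2w + 1)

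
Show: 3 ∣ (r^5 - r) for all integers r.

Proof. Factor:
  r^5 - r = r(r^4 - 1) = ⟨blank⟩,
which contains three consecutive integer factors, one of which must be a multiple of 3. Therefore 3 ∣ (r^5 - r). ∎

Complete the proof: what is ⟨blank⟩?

(r - 1)r(r + 1)(r^2 + 1)

r^4 - 1 = (r^2 - 1)(r^2 + 1), and r^2 - 1 = (r-1)(r+1).
So r(r^4 - 1) = (r - 1)r(r + 1)(r^2 + 1).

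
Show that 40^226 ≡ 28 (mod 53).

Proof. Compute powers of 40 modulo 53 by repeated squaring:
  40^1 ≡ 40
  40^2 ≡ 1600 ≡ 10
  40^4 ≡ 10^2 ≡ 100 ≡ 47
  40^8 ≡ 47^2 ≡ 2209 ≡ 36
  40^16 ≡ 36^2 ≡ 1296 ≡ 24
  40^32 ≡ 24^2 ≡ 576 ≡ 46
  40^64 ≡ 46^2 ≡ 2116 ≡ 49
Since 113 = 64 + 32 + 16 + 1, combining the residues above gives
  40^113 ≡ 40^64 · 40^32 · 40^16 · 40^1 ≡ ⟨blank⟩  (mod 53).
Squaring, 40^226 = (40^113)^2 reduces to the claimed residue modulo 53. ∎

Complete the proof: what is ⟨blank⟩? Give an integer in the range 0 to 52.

9

Multiply the listed residues: 49 · 46 · 24 · 40 = 2254 → 54096 → 2163840.
Reducing modulo 53: 2163840 = 40827·53 + 9, so 40^113 ≡ 9.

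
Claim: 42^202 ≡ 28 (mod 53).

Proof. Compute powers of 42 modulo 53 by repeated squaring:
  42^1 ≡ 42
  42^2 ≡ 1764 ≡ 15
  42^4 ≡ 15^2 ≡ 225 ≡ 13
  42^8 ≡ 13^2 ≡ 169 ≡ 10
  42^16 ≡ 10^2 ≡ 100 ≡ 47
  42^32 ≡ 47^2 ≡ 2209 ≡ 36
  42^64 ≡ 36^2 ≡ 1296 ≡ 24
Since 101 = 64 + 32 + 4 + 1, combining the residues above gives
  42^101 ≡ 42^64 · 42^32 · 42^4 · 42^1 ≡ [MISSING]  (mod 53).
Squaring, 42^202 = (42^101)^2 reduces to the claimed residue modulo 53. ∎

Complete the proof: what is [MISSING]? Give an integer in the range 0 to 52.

44

42^64 · 42^32 · 42^4 · 42^1 ≡ 24 · 36 · 13 · 42 = 471744.
471744 mod 53 = 44, so 42^101 ≡ 44 (mod 53).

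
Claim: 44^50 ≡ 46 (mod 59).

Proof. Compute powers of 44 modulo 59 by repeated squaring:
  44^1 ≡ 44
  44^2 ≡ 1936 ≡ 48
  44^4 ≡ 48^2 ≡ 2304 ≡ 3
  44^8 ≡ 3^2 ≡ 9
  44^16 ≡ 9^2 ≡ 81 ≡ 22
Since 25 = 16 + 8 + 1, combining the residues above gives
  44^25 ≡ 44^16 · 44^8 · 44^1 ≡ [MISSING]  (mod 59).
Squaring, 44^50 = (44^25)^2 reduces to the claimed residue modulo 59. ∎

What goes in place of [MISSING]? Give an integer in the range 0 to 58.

39

44^16 · 44^8 · 44^1 ≡ 22 · 9 · 44 = 8712.
8712 mod 59 = 39, so 44^25 ≡ 39 (mod 59).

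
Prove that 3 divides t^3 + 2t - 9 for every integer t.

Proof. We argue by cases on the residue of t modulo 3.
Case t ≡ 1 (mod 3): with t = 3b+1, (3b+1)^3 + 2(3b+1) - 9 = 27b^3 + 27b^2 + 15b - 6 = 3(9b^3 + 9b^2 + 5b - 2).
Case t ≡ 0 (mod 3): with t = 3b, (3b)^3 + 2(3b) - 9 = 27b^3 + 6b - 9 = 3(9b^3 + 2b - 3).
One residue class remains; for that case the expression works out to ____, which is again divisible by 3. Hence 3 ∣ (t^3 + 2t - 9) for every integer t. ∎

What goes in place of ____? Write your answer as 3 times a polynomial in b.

Only t ≡ 2 (mod 3) is unaccounted for. Put t = 3b+2:
(3b+2)^3 + 2(3b+2) - 9 expands to 27b^3 + 54b^2 + 42b + 3,
and factoring out 3 leaves 3(9b^3 + 18b^2 + 14b + 1).

3(9b^3 + 18b^2 + 14b + 1)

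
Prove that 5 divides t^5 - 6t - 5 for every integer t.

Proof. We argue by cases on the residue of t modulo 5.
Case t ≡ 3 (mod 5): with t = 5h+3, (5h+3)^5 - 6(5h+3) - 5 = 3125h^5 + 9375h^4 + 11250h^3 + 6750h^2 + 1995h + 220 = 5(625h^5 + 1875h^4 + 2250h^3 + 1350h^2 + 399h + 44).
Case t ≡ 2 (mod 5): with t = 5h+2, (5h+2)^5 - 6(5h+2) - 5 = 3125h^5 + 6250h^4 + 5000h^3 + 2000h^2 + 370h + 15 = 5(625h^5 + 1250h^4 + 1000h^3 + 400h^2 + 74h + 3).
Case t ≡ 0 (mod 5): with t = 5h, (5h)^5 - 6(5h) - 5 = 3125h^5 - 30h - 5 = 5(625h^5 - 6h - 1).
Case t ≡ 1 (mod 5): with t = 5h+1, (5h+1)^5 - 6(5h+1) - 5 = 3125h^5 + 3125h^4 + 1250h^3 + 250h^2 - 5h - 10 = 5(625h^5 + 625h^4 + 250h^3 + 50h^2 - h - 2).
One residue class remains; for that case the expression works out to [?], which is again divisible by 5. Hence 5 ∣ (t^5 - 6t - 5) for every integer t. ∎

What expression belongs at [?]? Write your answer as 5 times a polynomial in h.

The residues treated are {3, 2, 0, 1}, so the missing case is t ≡ 4 (mod 5); write t = 5h+4.
Then (5h+4)^5 - 6(5h+4) - 5 = 3125h^5 + 12500h^4 + 20000h^3 + 16000h^2 + 6370h + 995 = 5(625h^5 + 2500h^4 + 4000h^3 + 3200h^2 + 1274h + 199).

5(625h^5 + 2500h^4 + 4000h^3 + 3200h^2 + 1274h + 199)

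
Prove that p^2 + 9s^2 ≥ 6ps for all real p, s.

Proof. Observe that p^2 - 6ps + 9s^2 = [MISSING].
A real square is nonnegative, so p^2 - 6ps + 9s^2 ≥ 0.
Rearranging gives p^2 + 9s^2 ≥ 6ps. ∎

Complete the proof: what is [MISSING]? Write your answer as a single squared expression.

p^2 - 6ps + 9s^2 is a perfect-square trinomial: the outer terms are (p)^2 and (3s)^2, and the cross term is -2·p·3s.
So p^2 - 6ps + 9s^2 = (p - 3s)^2 ≥ 0.

(p - 3s)^2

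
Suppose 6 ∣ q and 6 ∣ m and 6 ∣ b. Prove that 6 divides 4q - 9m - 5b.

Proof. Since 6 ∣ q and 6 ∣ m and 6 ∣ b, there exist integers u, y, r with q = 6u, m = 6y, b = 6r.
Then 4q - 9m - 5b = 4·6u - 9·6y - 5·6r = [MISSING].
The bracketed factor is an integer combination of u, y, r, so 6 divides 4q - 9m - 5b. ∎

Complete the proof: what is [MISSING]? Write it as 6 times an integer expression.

6(-5r + 4u - 9y)

Pull the common 6 out of every term: 4·6u - 9·6y - 5·6r = 6(-5r + 4u - 9y).
-5r + 4u - 9y is an integer, which exhibits the divisibility.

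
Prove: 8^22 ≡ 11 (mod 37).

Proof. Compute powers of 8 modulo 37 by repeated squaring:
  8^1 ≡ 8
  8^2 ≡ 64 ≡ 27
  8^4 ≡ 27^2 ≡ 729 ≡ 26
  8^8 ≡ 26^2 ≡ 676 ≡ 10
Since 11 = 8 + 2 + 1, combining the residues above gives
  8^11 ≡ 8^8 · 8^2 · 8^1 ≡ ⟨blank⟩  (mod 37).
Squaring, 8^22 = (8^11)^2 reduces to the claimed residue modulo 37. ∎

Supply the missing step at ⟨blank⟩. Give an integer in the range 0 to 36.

14

Multiply the listed residues: 10 · 27 · 8 = 270 → 2160.
Reducing modulo 37: 2160 = 58·37 + 14, so 8^11 ≡ 14.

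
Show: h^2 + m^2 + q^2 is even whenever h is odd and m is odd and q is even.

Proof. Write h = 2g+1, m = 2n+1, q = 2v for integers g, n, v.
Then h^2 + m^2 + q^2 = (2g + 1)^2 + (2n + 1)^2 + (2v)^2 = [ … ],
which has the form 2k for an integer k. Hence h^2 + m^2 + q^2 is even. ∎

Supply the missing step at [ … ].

2(2g^2 + 2g + 2n^2 + 2n + 2v^2 + 1)

Expanding: (2g + 1)^2 + (2n + 1)^2 + (2v)^2 = 4g^2 + 4g + 4n^2 + 4n + 4v^2 + 2.
Every term is even; pulling out the factor of 2 gives 2(2g^2 + 2g + 2n^2 + 2n + 2v^2 + 1).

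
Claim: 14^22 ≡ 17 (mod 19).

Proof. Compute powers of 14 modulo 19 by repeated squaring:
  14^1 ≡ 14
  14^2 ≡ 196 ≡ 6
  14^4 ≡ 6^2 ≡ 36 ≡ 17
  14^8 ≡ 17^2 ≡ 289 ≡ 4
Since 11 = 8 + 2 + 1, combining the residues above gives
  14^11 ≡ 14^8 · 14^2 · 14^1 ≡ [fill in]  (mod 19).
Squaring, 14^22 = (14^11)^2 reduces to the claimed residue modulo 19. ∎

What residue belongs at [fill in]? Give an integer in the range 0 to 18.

14^8 · 14^2 · 14^1 ≡ 4 · 6 · 14 = 336.
336 mod 19 = 13, so 14^11 ≡ 13 (mod 19).

13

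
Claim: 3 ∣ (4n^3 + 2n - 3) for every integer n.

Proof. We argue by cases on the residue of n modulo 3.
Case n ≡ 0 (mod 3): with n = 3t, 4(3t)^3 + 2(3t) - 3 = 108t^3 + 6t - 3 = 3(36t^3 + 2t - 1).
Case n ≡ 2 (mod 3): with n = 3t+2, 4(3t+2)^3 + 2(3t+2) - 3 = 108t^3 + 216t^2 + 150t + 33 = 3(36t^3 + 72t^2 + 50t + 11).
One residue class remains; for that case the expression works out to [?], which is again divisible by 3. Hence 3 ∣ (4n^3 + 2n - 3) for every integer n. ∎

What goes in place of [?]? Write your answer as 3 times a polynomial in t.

3(36t^3 + 36t^2 + 14t + 1)

Only n ≡ 1 (mod 3) is unaccounted for. Put n = 3t+1:
4(3t+1)^3 + 2(3t+1) - 3 expands to 108t^3 + 108t^2 + 42t + 3,
and factoring out 3 leaves 3(36t^3 + 36t^2 + 14t + 1).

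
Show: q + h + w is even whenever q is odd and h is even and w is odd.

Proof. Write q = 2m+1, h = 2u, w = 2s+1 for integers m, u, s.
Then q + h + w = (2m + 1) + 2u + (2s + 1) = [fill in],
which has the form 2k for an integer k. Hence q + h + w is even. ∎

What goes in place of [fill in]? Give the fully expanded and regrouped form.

2(m + s + u + 1)

(2m + 1) + 2u + (2s + 1) = 2m + 2s + 2u + 2
= 2(m + s + u + 1).
Since m + s + u + 1 is an integer, the sum is of the form 2k for an integer k.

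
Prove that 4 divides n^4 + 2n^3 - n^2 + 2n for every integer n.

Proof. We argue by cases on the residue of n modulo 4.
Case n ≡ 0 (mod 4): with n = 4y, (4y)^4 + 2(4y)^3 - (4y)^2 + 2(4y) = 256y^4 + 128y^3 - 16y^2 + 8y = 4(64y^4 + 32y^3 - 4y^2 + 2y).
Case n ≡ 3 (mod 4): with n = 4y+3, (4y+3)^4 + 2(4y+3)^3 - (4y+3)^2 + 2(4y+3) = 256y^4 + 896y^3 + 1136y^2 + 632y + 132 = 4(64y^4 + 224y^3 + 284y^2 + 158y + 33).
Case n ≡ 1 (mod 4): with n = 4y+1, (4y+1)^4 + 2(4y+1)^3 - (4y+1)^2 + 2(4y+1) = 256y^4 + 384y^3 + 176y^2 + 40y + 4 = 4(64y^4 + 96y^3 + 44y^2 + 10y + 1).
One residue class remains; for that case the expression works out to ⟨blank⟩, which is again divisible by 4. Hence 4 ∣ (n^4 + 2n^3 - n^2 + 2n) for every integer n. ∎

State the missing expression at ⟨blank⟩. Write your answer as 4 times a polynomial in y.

Only n ≡ 2 (mod 4) is unaccounted for. Put n = 4y+2:
(4y+2)^4 + 2(4y+2)^3 - (4y+2)^2 + 2(4y+2) expands to 256y^4 + 640y^3 + 560y^2 + 216y + 32,
and factoring out 4 leaves 4(64y^4 + 160y^3 + 140y^2 + 54y + 8).

4(64y^4 + 160y^3 + 140y^2 + 54y + 8)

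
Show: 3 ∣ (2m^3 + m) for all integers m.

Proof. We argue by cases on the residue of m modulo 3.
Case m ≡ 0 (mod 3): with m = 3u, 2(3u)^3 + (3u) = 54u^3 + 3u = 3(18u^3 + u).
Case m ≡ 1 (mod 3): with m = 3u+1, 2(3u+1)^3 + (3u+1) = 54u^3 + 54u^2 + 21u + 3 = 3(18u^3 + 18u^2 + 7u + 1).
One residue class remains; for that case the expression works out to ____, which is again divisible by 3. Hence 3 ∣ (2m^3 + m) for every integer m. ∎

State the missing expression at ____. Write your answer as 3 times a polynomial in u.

The residues treated are {0, 1}, so the missing case is m ≡ 2 (mod 3); write m = 3u+2.
Then 2(3u+2)^3 + (3u+2) = 54u^3 + 108u^2 + 75u + 18 = 3(18u^3 + 36u^2 + 25u + 6).

3(18u^3 + 36u^2 + 25u + 6)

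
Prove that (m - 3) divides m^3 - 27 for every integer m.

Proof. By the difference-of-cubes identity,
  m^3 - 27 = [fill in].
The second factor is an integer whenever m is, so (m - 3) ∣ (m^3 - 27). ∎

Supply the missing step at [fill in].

a^3 - b^3 = (a - b)(a^2 + ab + b^2). With a = m, b = 3:
m^3 - 27 = (m - 3)(m^2 + 3m + 9).

(m - 3)(m^2 + 3m + 9)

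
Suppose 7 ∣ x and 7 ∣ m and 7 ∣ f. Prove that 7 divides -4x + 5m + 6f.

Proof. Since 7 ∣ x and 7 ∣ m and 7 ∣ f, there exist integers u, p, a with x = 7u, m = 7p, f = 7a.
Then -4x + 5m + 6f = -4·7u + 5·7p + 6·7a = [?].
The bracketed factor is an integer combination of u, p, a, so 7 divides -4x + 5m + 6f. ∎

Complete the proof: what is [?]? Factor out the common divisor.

7(6a + 5p - 4u)

Pull the common 7 out of every term: -4·7u + 5·7p + 6·7a = 7(6a + 5p - 4u).
6a + 5p - 4u is an integer, which exhibits the divisibility.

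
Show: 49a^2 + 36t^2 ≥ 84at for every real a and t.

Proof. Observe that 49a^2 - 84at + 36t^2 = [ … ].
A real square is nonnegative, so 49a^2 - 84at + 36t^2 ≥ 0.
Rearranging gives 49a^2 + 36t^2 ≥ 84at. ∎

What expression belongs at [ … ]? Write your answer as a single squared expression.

(7a - 6t)^2

49a^2 - 84at + 36t^2 is a perfect-square trinomial: the outer terms are (7a)^2 and (6t)^2, and the cross term is -2·7a·6t.
So 49a^2 - 84at + 36t^2 = (7a - 6t)^2 ≥ 0.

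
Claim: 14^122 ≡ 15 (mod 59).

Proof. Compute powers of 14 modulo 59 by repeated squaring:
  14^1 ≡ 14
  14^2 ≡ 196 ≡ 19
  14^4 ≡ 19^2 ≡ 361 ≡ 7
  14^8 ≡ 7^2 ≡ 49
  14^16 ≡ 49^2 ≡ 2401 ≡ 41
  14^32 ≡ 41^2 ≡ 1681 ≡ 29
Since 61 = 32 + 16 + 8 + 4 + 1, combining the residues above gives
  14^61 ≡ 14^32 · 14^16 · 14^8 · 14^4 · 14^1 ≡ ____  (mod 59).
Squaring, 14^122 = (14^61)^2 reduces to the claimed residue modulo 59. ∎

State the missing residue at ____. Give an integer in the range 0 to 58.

30

Multiply the listed residues: 29 · 41 · 49 · 7 · 14 = 1189 → 58261 → 407827 → 5709578.
Reducing modulo 59: 5709578 = 96772·59 + 30, so 14^61 ≡ 30.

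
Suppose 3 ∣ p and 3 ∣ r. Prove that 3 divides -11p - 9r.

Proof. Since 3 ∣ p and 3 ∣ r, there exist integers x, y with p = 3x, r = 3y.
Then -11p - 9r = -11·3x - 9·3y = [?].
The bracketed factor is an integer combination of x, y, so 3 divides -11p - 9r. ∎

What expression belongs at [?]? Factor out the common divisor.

3(-11x - 9y)

Pull the common 3 out of every term: -11·3x - 9·3y = 3(-11x - 9y).
-11x - 9y is an integer, which exhibits the divisibility.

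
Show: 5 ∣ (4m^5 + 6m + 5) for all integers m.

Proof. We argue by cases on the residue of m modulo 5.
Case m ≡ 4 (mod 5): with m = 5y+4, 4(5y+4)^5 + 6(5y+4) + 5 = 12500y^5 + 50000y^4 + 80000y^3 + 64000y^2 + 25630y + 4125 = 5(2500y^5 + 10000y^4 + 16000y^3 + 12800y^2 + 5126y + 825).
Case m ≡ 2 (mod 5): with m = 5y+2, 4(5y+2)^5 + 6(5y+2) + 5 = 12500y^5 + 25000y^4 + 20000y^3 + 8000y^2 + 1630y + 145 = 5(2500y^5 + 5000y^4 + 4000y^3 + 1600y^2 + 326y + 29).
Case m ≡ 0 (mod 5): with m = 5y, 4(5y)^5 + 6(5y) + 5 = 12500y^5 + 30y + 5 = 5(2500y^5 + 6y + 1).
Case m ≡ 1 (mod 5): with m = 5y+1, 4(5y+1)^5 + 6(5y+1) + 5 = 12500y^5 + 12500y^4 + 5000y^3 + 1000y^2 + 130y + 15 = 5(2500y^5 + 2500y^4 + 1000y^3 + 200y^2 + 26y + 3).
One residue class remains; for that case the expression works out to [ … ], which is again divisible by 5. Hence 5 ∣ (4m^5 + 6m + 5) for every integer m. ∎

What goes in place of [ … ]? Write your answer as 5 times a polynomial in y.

The residues treated are {4, 2, 0, 1}, so the missing case is m ≡ 3 (mod 5); write m = 5y+3.
Then 4(5y+3)^5 + 6(5y+3) + 5 = 12500y^5 + 37500y^4 + 45000y^3 + 27000y^2 + 8130y + 995 = 5(2500y^5 + 7500y^4 + 9000y^3 + 5400y^2 + 1626y + 199).

5(2500y^5 + 7500y^4 + 9000y^3 + 5400y^2 + 1626y + 199)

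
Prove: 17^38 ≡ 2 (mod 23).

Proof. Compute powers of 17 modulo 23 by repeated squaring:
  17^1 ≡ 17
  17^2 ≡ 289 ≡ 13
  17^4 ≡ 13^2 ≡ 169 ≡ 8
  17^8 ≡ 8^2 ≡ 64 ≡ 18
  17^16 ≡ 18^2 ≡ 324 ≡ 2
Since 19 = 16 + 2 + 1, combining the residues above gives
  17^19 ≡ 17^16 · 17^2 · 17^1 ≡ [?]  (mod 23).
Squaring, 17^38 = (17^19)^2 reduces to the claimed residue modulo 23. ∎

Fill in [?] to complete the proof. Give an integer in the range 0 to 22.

5

17^16 · 17^2 · 17^1 ≡ 2 · 13 · 17 = 442.
442 mod 23 = 5, so 17^19 ≡ 5 (mod 23).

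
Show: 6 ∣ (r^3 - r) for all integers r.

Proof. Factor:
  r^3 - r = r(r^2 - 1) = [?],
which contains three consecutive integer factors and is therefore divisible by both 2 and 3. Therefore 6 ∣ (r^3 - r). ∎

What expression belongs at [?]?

r(r^2 - 1) = r(r - 1)(r + 1) = (r - 1)r(r + 1).
These three factors are consecutive integers, so their product is divisible by 6.

(r - 1)r(r + 1)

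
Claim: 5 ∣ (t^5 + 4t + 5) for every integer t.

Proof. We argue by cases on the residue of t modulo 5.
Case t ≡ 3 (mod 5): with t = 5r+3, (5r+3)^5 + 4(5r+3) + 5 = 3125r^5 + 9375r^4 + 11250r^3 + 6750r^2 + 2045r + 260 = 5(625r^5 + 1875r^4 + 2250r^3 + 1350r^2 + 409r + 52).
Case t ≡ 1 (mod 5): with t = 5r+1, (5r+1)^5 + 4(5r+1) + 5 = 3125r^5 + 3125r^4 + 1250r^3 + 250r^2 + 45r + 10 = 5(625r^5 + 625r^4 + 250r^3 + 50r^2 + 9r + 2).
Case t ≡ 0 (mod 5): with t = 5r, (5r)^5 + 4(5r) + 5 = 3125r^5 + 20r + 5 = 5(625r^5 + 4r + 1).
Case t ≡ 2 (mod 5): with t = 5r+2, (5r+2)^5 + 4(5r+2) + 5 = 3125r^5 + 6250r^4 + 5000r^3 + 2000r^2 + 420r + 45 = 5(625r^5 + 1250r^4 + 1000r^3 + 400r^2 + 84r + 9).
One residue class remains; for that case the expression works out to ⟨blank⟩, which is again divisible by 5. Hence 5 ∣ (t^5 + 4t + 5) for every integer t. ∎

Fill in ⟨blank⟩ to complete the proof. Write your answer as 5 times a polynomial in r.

The residues treated are {3, 1, 0, 2}, so the missing case is t ≡ 4 (mod 5); write t = 5r+4.
Then (5r+4)^5 + 4(5r+4) + 5 = 3125r^5 + 12500r^4 + 20000r^3 + 16000r^2 + 6420r + 1045 = 5(625r^5 + 2500r^4 + 4000r^3 + 3200r^2 + 1284r + 209).

5(625r^5 + 2500r^4 + 4000r^3 + 3200r^2 + 1284r + 209)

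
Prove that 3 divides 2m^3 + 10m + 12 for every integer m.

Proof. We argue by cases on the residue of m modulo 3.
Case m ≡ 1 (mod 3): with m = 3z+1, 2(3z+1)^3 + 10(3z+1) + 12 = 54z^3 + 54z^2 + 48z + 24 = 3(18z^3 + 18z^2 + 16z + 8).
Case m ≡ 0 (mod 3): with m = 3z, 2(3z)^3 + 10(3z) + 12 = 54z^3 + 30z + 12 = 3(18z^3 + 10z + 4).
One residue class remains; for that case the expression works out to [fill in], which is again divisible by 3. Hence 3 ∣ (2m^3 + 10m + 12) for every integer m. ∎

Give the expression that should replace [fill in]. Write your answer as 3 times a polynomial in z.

3(18z^3 + 36z^2 + 34z + 16)

Only m ≡ 2 (mod 3) is unaccounted for. Put m = 3z+2:
2(3z+2)^3 + 10(3z+2) + 12 expands to 54z^3 + 108z^2 + 102z + 48,
and factoring out 3 leaves 3(18z^3 + 36z^2 + 34z + 16).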